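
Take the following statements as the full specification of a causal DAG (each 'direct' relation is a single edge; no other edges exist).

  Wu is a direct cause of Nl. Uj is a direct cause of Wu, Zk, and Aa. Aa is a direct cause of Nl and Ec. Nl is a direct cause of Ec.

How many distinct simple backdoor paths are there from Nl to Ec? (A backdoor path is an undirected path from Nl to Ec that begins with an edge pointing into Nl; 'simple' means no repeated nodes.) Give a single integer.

A backdoor path from Nl to Ec is any simple undirected path whose first edge points into Nl (i.e. leaves Nl via a parent).
Parents of Nl: {Aa, Wu}.
Enumerating:
  P1: Nl <- Wu <- Uj -> Aa -> Ec
  P2: Nl <- Aa -> Ec
That exhausts the simple backdoor paths. Count: 2.

2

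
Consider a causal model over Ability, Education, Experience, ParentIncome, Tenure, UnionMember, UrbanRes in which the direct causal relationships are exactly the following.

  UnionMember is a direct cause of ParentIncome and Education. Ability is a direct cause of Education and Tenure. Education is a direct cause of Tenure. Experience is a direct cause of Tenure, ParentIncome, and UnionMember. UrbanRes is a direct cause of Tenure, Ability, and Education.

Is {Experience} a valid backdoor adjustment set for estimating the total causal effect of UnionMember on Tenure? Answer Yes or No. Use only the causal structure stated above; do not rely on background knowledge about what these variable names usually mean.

Backdoor paths from UnionMember to Tenure (paths whose first edge points into UnionMember):
  P1: UnionMember <- Experience -> Tenure
Condition 1 (no descendant of UnionMember in the set): holds — descendants of UnionMember are {Education, ParentIncome, Tenure}; none are in {Experience}.
Condition 2 (every backdoor path blocked by {Experience}):
  P1: blocked at fork node Experience ∈ conditioning set.
{Experience} satisfies the backdoor criterion.

Yes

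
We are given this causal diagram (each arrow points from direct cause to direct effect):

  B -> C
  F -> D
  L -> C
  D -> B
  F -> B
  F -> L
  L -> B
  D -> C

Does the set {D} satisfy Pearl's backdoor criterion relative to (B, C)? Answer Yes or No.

Backdoor paths from B to C (paths whose first edge points into B):
  P1: B <- F -> D -> C
  P2: B <- F -> L -> C
  P3: B <- D <- F -> L -> C
  P4: B <- D -> C
  P5: B <- L <- F -> D -> C
  P6: B <- L -> C
Condition 1 (no descendant of B in the set): holds — descendants of B are {C}; none are in {D}.
Condition 2 (every backdoor path blocked by {D}):
  P1: blocked at chain node D ∈ conditioning set.
  P2: open — no interior node is in the conditioning set.
  P3: blocked at chain node D ∈ conditioning set.
  P4: blocked at fork node D ∈ conditioning set.
  P5: blocked at chain node D ∈ conditioning set.
  P6: open — no interior node is in the conditioning set.
{D} does not satisfy the backdoor criterion.

No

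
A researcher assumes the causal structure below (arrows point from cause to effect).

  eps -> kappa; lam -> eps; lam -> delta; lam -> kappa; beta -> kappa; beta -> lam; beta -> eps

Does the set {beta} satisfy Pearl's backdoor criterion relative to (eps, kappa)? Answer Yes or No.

Backdoor paths from eps to kappa (paths whose first edge points into eps):
  P1: eps <- beta -> lam -> kappa
  P2: eps <- beta -> kappa
  P3: eps <- lam <- beta -> kappa
  P4: eps <- lam -> kappa
Condition 1 (no descendant of eps in the set): holds — descendants of eps are {kappa}; none are in {beta}.
Condition 2 (every backdoor path blocked by {beta}):
  P1: blocked at fork node beta ∈ conditioning set.
  P2: blocked at fork node beta ∈ conditioning set.
  P3: blocked at fork node beta ∈ conditioning set.
  P4: open — no interior node is in the conditioning set.
{beta} does not satisfy the backdoor criterion.

No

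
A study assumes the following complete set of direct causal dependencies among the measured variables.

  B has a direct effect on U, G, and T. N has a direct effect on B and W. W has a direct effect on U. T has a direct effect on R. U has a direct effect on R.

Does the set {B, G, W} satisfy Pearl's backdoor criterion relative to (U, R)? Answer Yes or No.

Yes

Backdoor paths from U to R (paths whose first edge points into U):
  P1: U <- B -> T -> R
  P2: U <- W <- N -> B -> T -> R
Condition 1 (no descendant of U in the set): holds — descendants of U are {R}; none are in {B, G, W}.
Condition 2 (every backdoor path blocked by {B, G, W}):
  P1: blocked at fork node B ∈ conditioning set.
  P2: blocked at chain node W ∈ conditioning set.
{B, G, W} satisfies the backdoor criterion.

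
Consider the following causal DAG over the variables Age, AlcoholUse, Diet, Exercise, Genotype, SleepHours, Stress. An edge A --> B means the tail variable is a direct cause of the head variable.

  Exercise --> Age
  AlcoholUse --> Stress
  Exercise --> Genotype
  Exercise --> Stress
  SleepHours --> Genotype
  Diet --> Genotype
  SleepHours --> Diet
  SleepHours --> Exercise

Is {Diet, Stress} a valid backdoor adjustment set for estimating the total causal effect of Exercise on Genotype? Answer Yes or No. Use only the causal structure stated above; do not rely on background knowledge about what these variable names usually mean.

Backdoor paths from Exercise to Genotype (paths whose first edge points into Exercise):
  P1: Exercise <- SleepHours -> Diet -> Genotype
  P2: Exercise <- SleepHours -> Genotype
Condition 1 (no descendant of Exercise in the set): FAILS — Stress is a descendant of Exercise.
Condition 2 (every backdoor path blocked by {Diet, Stress}):
  P1: blocked at chain node Diet ∈ conditioning set.
  P2: open — no interior node is in the conditioning set.
{Diet, Stress} does not satisfy the backdoor criterion.

No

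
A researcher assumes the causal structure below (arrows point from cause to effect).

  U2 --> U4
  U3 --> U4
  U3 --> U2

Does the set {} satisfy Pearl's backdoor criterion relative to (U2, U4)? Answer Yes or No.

No

Backdoor paths from U2 to U4 (paths whose first edge points into U2):
  P1: U2 <- U3 -> U4
Condition 1 (no descendant of U2 in the set): holds — descendants of U2 are {U4}; none are in {}.
Condition 2 (every backdoor path blocked by {}):
  P1: open — no interior node is in the conditioning set.
{} does not satisfy the backdoor criterion.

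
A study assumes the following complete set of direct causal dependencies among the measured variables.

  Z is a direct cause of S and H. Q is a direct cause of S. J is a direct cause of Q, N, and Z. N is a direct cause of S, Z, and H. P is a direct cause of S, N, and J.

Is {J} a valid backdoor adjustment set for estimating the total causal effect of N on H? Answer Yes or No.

Backdoor paths from N to H (paths whose first edge points into N):
  P1: N <- P -> J -> Q -> S <- Z -> H
  P2: N <- P -> J -> Z -> H
  P3: N <- P -> S <- Q <- J -> Z -> H
  P4: N <- P -> S <- Z -> H
  P5: N <- J <- P -> S <- Z -> H
  P6: N <- J -> Q -> S <- Z -> H
  P7: N <- J -> Z -> H
Condition 1 (no descendant of N in the set): holds — descendants of N are {H, S, Z}; none are in {J}.
Condition 2 (every backdoor path blocked by {J}):
  P1: blocked at chain node J ∈ conditioning set.
  P2: blocked at chain node J ∈ conditioning set.
  P3: blocked at collider S (neither it nor any descendant is in the conditioning set).
  P4: blocked at collider S (neither it nor any descendant is in the conditioning set).
  P5: blocked at chain node J ∈ conditioning set.
  P6: blocked at fork node J ∈ conditioning set.
  P7: blocked at fork node J ∈ conditioning set.
{J} satisfies the backdoor criterion.

Yes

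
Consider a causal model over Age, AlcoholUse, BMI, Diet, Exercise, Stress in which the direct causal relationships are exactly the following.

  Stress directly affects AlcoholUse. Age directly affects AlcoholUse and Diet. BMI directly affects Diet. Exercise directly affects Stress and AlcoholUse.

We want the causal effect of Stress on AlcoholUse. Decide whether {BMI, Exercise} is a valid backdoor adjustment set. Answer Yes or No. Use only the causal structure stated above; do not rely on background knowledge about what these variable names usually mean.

Yes

Backdoor paths from Stress to AlcoholUse (paths whose first edge points into Stress):
  P1: Stress <- Exercise -> AlcoholUse
Condition 1 (no descendant of Stress in the set): holds — descendants of Stress are {AlcoholUse}; none are in {BMI, Exercise}.
Condition 2 (every backdoor path blocked by {BMI, Exercise}):
  P1: blocked at fork node Exercise ∈ conditioning set.
{BMI, Exercise} satisfies the backdoor criterion.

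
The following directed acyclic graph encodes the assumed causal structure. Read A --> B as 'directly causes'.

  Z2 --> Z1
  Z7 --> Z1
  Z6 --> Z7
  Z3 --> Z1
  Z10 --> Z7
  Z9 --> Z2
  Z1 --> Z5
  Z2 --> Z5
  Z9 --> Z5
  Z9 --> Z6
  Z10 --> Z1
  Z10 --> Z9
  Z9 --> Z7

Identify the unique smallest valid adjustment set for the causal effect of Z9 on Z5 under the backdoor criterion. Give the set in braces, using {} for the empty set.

Variables eligible for adjustment (non-descendants of Z9, excluding Z9 and Z5): {Z10, Z3}.
Backdoor paths from Z9 to Z5:
  P1: Z9 <- Z10 -> Z7 -> Z1 <- Z2 -> Z5
  P2: Z9 <- Z10 -> Z7 -> Z1 -> Z5
  P3: Z9 <- Z10 -> Z1 <- Z2 -> Z5
  P4: Z9 <- Z10 -> Z1 -> Z5
The empty set is not sufficient: P2 (Z9 <- Z10 -> Z7 -> Z1 -> Z5) has no collider blocking it and no conditioned non-collider, so it is open.
Try {Z10}:
  P1: blocked at fork node Z10 ∈ conditioning set.
  P2: blocked at fork node Z10 ∈ conditioning set.
  P3: blocked at fork node Z10 ∈ conditioning set.
  P4: blocked at fork node Z10 ∈ conditioning set.
{Z10} contains no descendant of Z9 and blocks every backdoor path.
No other singleton works — e.g. {Z3} leaves P2 open — so {Z10} is the unique smallest valid adjustment set.

{Z10}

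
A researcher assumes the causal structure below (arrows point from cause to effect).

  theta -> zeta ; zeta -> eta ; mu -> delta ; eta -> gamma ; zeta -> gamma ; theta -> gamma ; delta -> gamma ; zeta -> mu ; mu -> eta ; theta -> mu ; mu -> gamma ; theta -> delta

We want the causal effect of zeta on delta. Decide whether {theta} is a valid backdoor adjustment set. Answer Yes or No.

Backdoor paths from zeta to delta (paths whose first edge points into zeta):
  P1: zeta <- theta -> mu -> eta -> gamma <- delta
  P2: zeta <- theta -> mu -> delta
  P3: zeta <- theta -> mu -> gamma <- delta
  P4: zeta <- theta -> delta
  P5: zeta <- theta -> gamma <- mu -> delta
  P6: zeta <- theta -> gamma <- eta <- mu -> delta
  P7: zeta <- theta -> gamma <- delta
Condition 1 (no descendant of zeta in the set): holds — descendants of zeta are {delta, eta, gamma, mu}; none are in {theta}.
Condition 2 (every backdoor path blocked by {theta}):
  P1: blocked at fork node theta ∈ conditioning set.
  P2: blocked at fork node theta ∈ conditioning set.
  P3: blocked at fork node theta ∈ conditioning set.
  P4: blocked at fork node theta ∈ conditioning set.
  P5: blocked at fork node theta ∈ conditioning set.
  P6: blocked at fork node theta ∈ conditioning set.
  P7: blocked at fork node theta ∈ conditioning set.
{theta} satisfies the backdoor criterion.

Yes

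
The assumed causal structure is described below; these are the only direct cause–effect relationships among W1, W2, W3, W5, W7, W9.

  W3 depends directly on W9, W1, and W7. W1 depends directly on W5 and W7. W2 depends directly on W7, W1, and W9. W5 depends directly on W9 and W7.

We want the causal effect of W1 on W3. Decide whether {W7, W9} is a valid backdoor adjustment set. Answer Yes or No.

Backdoor paths from W1 to W3 (paths whose first edge points into W1):
  P1: W1 <- W7 -> W5 <- W9 -> W3
  P2: W1 <- W7 -> W2 <- W9 -> W3
  P3: W1 <- W7 -> W3
  P4: W1 <- W5 <- W7 -> W2 <- W9 -> W3
  P5: W1 <- W5 <- W7 -> W3
  P6: W1 <- W5 <- W9 -> W2 <- W7 -> W3
  P7: W1 <- W5 <- W9 -> W3
Condition 1 (no descendant of W1 in the set): holds — descendants of W1 are {W2, W3}; none are in {W7, W9}.
Condition 2 (every backdoor path blocked by {W7, W9}):
  P1: blocked at fork node W7 ∈ conditioning set.
  P2: blocked at fork node W7 ∈ conditioning set.
  P3: blocked at fork node W7 ∈ conditioning set.
  P4: blocked at fork node W7 ∈ conditioning set.
  P5: blocked at fork node W7 ∈ conditioning set.
  P6: blocked at fork node W9 ∈ conditioning set.
  P7: blocked at fork node W9 ∈ conditioning set.
{W7, W9} satisfies the backdoor criterion.

Yes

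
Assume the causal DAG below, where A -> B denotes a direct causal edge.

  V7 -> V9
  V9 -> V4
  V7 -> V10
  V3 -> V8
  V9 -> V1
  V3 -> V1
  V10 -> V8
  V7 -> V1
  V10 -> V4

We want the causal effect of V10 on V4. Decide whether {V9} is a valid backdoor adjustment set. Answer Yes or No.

Backdoor paths from V10 to V4 (paths whose first edge points into V10):
  P1: V10 <- V7 -> V9 -> V4
  P2: V10 <- V7 -> V1 <- V9 -> V4
Condition 1 (no descendant of V10 in the set): holds — descendants of V10 are {V4, V8}; none are in {V9}.
Condition 2 (every backdoor path blocked by {V9}):
  P1: blocked at chain node V9 ∈ conditioning set.
  P2: blocked at collider V1 (neither it nor any descendant is in the conditioning set).
{V9} satisfies the backdoor criterion.

Yes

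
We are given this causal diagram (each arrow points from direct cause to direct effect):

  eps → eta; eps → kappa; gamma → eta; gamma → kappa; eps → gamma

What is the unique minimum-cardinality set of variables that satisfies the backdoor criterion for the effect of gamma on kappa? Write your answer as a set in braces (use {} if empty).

{eps}

Variables eligible for adjustment (non-descendants of gamma, excluding gamma and kappa): {eps}.
Backdoor paths from gamma to kappa:
  P1: gamma <- eps -> kappa
The empty set is not sufficient: P1 (gamma <- eps -> kappa) has no collider blocking it and no conditioned non-collider, so it is open.
Try {eps}:
  P1: blocked at fork node eps ∈ conditioning set.
{eps} contains no descendant of gamma and blocks every backdoor path.
{eps} is the unique smallest valid adjustment set.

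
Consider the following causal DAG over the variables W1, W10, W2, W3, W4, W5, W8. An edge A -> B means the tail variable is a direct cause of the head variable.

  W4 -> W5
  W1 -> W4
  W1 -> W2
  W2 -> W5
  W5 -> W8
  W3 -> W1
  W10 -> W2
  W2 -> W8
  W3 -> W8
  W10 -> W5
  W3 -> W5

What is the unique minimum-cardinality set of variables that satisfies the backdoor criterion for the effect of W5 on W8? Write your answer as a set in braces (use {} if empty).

Variables eligible for adjustment (non-descendants of W5, excluding W5 and W8): {W1, W10, W2, W3, W4}.
Backdoor paths from W5 to W8:
  P1: W5 <- W3 -> W1 -> W2 -> W8
  P2: W5 <- W3 -> W8
  P3: W5 <- W10 -> W2 <- W1 <- W3 -> W8
  P4: W5 <- W10 -> W2 -> W8
  P5: W5 <- W2 <- W1 <- W3 -> W8
  P6: W5 <- W2 -> W8
  P7: W5 <- W4 <- W1 <- W3 -> W8
  P8: W5 <- W4 <- W1 -> W2 -> W8
The empty set is not sufficient: P1 (W5 <- W3 -> W1 -> W2 -> W8) has no collider blocking it and no conditioned non-collider, so it is open.
Try {W2, W3}:
  P1: blocked at fork node W3 ∈ conditioning set.
  P2: blocked at fork node W3 ∈ conditioning set.
  P3: blocked at fork node W3 ∈ conditioning set.
  P4: blocked at chain node W2 ∈ conditioning set.
  P5: blocked at chain node W2 ∈ conditioning set.
  P6: blocked at fork node W2 ∈ conditioning set.
  P7: blocked at fork node W3 ∈ conditioning set.
  P8: blocked at chain node W2 ∈ conditioning set.
{W2, W3} contains no descendant of W5 and blocks every backdoor path.
Every element of {W2, W3} is needed (dropping W2 leaves P4 open; dropping W3 leaves P2 open), so no proper subset is valid.
Among all size-2 subsets of the eligible variables, only {W2, W3} blocks every backdoor path, so it is the unique smallest valid adjustment set.

{W2, W3}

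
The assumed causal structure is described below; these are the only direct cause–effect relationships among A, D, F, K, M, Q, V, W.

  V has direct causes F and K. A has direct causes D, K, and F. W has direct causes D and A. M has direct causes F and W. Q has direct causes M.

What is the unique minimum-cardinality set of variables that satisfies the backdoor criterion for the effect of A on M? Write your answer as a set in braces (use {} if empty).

Variables eligible for adjustment (non-descendants of A, excluding A and M): {D, F, K, V}.
Backdoor paths from A to M:
  P1: A <- F -> M
  P2: A <- K -> V <- F -> M
  P3: A <- D -> W -> M
The empty set is not sufficient: P1 (A <- F -> M) has no collider blocking it and no conditioned non-collider, so it is open.
Try {D, F}:
  P1: blocked at fork node F ∈ conditioning set.
  P2: blocked at collider V (neither it nor any descendant is in the conditioning set).
  P3: blocked at fork node D ∈ conditioning set.
{D, F} contains no descendant of A and blocks every backdoor path.
Every element of {D, F} is needed (dropping D leaves P3 open; dropping F leaves P1 open), so no proper subset is valid.
Among all size-2 subsets of the eligible variables, only {D, F} blocks every backdoor path, so it is the unique smallest valid adjustment set.

{D, F}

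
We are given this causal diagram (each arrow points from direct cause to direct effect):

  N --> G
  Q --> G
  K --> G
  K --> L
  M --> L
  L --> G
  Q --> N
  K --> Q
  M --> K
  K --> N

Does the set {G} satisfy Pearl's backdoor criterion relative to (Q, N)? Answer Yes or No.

No

Backdoor paths from Q to N (paths whose first edge points into Q):
  P1: Q <- K <- M -> L -> G <- N
  P2: Q <- K -> L -> G <- N
  P3: Q <- K -> N
  P4: Q <- K -> G <- N
Condition 1 (no descendant of Q in the set): FAILS — G is a descendant of Q.
Condition 2 (every backdoor path blocked by {G}):
  P1: open — collider(s) G are conditioned on (or have a conditioned descendant) and no non-collider on the path is in the set.
  P2: open — collider(s) G are conditioned on (or have a conditioned descendant) and no non-collider on the path is in the set.
  P3: open — no interior node is in the conditioning set.
  P4: open — collider(s) G are conditioned on (or have a conditioned descendant) and no non-collider on the path is in the set.
{G} does not satisfy the backdoor criterion.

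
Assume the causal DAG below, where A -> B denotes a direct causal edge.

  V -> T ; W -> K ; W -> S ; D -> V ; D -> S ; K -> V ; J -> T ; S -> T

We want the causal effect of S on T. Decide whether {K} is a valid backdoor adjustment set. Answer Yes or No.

Backdoor paths from S to T (paths whose first edge points into S):
  P1: S <- W -> K -> V -> T
  P2: S <- D -> V -> T
Condition 1 (no descendant of S in the set): holds — descendants of S are {T}; none are in {K}.
Condition 2 (every backdoor path blocked by {K}):
  P1: blocked at chain node K ∈ conditioning set.
  P2: open — no interior node is in the conditioning set.
{K} does not satisfy the backdoor criterion.

No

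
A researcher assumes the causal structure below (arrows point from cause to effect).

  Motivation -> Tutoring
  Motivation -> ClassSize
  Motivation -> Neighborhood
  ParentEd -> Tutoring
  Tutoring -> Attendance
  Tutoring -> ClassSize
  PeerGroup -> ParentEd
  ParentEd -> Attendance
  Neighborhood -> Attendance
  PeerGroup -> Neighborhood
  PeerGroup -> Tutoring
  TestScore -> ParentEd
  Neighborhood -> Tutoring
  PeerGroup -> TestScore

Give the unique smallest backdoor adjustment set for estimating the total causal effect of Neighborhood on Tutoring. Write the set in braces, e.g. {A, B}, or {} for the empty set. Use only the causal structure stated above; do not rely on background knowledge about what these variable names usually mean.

Variables eligible for adjustment (non-descendants of Neighborhood, excluding Neighborhood and Tutoring): {Motivation, ParentEd, PeerGroup, TestScore}.
Backdoor paths from Neighborhood to Tutoring:
  P1: Neighborhood <- PeerGroup -> TestScore -> ParentEd -> Tutoring
  P2: Neighborhood <- PeerGroup -> TestScore -> ParentEd -> Attendance <- Tutoring
  P3: Neighborhood <- PeerGroup -> ParentEd -> Tutoring
  P4: Neighborhood <- PeerGroup -> ParentEd -> Attendance <- Tutoring
  P5: Neighborhood <- PeerGroup -> Tutoring
  P6: Neighborhood <- Motivation -> Tutoring
  P7: Neighborhood <- Motivation -> ClassSize <- Tutoring
The empty set is not sufficient: P1 (Neighborhood <- PeerGroup -> TestScore -> ParentEd -> Tutoring) has no collider blocking it and no conditioned non-collider, so it is open.
Try {Motivation, PeerGroup}:
  P1: blocked at fork node PeerGroup ∈ conditioning set.
  P2: blocked at fork node PeerGroup ∈ conditioning set.
  P3: blocked at fork node PeerGroup ∈ conditioning set.
  P4: blocked at fork node PeerGroup ∈ conditioning set.
  P5: blocked at fork node PeerGroup ∈ conditioning set.
  P6: blocked at fork node Motivation ∈ conditioning set.
  P7: blocked at fork node Motivation ∈ conditioning set.
{Motivation, PeerGroup} contains no descendant of Neighborhood and blocks every backdoor path.
Every element of {Motivation, PeerGroup} is needed (dropping Motivation leaves P6 open; dropping PeerGroup leaves P1 open), so no proper subset is valid.
Among all size-2 subsets of the eligible variables, only {Motivation, PeerGroup} blocks every backdoor path, so it is the unique smallest valid adjustment set.

{Motivation, PeerGroup}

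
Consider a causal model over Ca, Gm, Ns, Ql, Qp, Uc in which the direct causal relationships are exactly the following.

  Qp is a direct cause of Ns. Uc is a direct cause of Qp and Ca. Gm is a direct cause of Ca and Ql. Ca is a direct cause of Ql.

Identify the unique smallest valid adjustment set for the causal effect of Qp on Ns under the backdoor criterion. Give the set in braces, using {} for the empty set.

{}

Variables eligible for adjustment (non-descendants of Qp, excluding Qp and Ns): {Ca, Gm, Ql, Uc}.
Backdoor paths from Qp to Ns:
  (none)
With no backdoor paths the empty set already satisfies the criterion, and it is trivially minimal.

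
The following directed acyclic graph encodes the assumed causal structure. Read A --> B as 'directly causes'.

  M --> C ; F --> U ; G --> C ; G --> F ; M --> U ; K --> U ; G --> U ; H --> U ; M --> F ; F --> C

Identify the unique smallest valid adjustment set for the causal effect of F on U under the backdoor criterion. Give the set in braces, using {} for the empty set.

{G, M}

Variables eligible for adjustment (non-descendants of F, excluding F and U): {G, H, K, M}.
Backdoor paths from F to U:
  P1: F <- G -> C <- M -> U
  P2: F <- G -> U
  P3: F <- M -> C <- G -> U
  P4: F <- M -> U
The empty set is not sufficient: P2 (F <- G -> U) has no collider blocking it and no conditioned non-collider, so it is open.
Try {G, M}:
  P1: blocked at fork node G ∈ conditioning set.
  P2: blocked at fork node G ∈ conditioning set.
  P3: blocked at fork node M ∈ conditioning set.
  P4: blocked at fork node M ∈ conditioning set.
{G, M} contains no descendant of F and blocks every backdoor path.
Every element of {G, M} is needed (dropping G leaves P2 open; dropping M leaves P4 open), so no proper subset is valid.
Among all size-2 subsets of the eligible variables, only {G, M} blocks every backdoor path, so it is the unique smallest valid adjustment set.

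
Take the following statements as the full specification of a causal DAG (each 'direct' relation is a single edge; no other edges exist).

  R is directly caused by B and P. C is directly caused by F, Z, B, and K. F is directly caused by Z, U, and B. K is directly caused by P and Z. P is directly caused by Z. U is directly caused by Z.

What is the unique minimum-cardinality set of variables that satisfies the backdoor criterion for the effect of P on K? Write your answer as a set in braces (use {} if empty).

{Z}

Variables eligible for adjustment (non-descendants of P, excluding P and K): {B, F, U, Z}.
Backdoor paths from P to K:
  P1: P <- Z -> U -> F <- B -> C <- K
  P2: P <- Z -> U -> F -> C <- K
  P3: P <- Z -> K
  P4: P <- Z -> F <- B -> C <- K
  P5: P <- Z -> F -> C <- K
  P6: P <- Z -> C <- K
The empty set is not sufficient: P3 (P <- Z -> K) has no collider blocking it and no conditioned non-collider, so it is open.
Try {Z}:
  P1: blocked at fork node Z ∈ conditioning set.
  P2: blocked at fork node Z ∈ conditioning set.
  P3: blocked at fork node Z ∈ conditioning set.
  P4: blocked at fork node Z ∈ conditioning set.
  P5: blocked at fork node Z ∈ conditioning set.
  P6: blocked at fork node Z ∈ conditioning set.
{Z} contains no descendant of P and blocks every backdoor path.
No other singleton works — e.g. {U} leaves P3 open — so {Z} is the unique smallest valid adjustment set.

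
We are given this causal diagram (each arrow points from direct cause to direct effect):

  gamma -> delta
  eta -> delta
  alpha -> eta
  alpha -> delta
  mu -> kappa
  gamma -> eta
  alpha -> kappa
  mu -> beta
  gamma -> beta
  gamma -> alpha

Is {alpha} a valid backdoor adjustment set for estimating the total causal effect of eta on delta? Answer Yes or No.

Backdoor paths from eta to delta (paths whose first edge points into eta):
  P1: eta <- gamma -> alpha -> delta
  P2: eta <- gamma -> beta <- mu -> kappa <- alpha -> delta
  P3: eta <- gamma -> delta
  P4: eta <- alpha <- gamma -> delta
  P5: eta <- alpha -> kappa <- mu -> beta <- gamma -> delta
  P6: eta <- alpha -> delta
Condition 1 (no descendant of eta in the set): holds — descendants of eta are {delta}; none are in {alpha}.
Condition 2 (every backdoor path blocked by {alpha}):
  P1: blocked at chain node alpha ∈ conditioning set.
  P2: blocked at collider beta (neither it nor any descendant is in the conditioning set).
  P3: open — no interior node is in the conditioning set.
  P4: blocked at chain node alpha ∈ conditioning set.
  P5: blocked at fork node alpha ∈ conditioning set.
  P6: blocked at fork node alpha ∈ conditioning set.
{alpha} does not satisfy the backdoor criterion.

No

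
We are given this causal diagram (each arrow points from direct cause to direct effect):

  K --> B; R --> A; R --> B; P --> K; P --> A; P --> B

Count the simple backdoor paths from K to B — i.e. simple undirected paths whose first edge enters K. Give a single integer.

A backdoor path from K to B is any simple undirected path whose first edge points into K (i.e. leaves K via a parent).
Parents of K: {P}.
Enumerating:
  P1: K <- P -> B
  P2: K <- P -> A <- R -> B
That exhausts the simple backdoor paths. Count: 2.

2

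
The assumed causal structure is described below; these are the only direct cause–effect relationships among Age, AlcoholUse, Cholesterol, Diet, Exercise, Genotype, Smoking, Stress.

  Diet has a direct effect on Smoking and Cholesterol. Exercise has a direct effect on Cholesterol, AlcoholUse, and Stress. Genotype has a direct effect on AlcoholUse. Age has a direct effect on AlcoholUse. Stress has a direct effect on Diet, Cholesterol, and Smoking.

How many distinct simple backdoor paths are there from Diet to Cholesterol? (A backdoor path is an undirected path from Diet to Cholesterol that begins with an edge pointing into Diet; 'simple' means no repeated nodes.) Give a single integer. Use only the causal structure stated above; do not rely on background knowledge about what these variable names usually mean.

A backdoor path from Diet to Cholesterol is any simple undirected path whose first edge points into Diet (i.e. leaves Diet via a parent).
Parents of Diet: {Stress}.
Enumerating:
  P1: Diet <- Stress <- Exercise -> Cholesterol
  P2: Diet <- Stress -> Cholesterol
That exhausts the simple backdoor paths. Count: 2.

2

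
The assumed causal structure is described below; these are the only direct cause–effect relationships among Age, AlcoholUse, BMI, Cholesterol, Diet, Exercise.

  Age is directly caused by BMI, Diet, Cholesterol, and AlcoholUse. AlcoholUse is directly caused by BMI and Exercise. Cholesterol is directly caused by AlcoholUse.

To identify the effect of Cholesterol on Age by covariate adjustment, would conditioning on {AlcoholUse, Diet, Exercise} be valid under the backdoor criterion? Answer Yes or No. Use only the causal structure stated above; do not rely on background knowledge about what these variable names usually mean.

Yes

Backdoor paths from Cholesterol to Age (paths whose first edge points into Cholesterol):
  P1: Cholesterol <- AlcoholUse <- BMI -> Age
  P2: Cholesterol <- AlcoholUse -> Age
Condition 1 (no descendant of Cholesterol in the set): holds — descendants of Cholesterol are {Age}; none are in {AlcoholUse, Diet, Exercise}.
Condition 2 (every backdoor path blocked by {AlcoholUse, Diet, Exercise}):
  P1: blocked at chain node AlcoholUse ∈ conditioning set.
  P2: blocked at fork node AlcoholUse ∈ conditioning set.
{AlcoholUse, Diet, Exercise} satisfies the backdoor criterion.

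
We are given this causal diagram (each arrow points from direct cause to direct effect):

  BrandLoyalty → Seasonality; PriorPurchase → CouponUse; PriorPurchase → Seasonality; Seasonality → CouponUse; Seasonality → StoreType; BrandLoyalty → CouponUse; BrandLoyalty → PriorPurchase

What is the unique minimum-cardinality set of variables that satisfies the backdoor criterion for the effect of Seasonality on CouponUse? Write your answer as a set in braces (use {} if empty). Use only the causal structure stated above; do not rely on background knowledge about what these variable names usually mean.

{BrandLoyalty, PriorPurchase}

Variables eligible for adjustment (non-descendants of Seasonality, excluding Seasonality and CouponUse): {BrandLoyalty, PriorPurchase}.
Backdoor paths from Seasonality to CouponUse:
  P1: Seasonality <- BrandLoyalty -> PriorPurchase -> CouponUse
  P2: Seasonality <- BrandLoyalty -> CouponUse
  P3: Seasonality <- PriorPurchase <- BrandLoyalty -> CouponUse
  P4: Seasonality <- PriorPurchase -> CouponUse
The empty set is not sufficient: P1 (Seasonality <- BrandLoyalty -> PriorPurchase -> CouponUse) has no collider blocking it and no conditioned non-collider, so it is open.
Try {BrandLoyalty, PriorPurchase}:
  P1: blocked at fork node BrandLoyalty ∈ conditioning set.
  P2: blocked at fork node BrandLoyalty ∈ conditioning set.
  P3: blocked at chain node PriorPurchase ∈ conditioning set.
  P4: blocked at fork node PriorPurchase ∈ conditioning set.
{BrandLoyalty, PriorPurchase} contains no descendant of Seasonality and blocks every backdoor path.
Every element of {BrandLoyalty, PriorPurchase} is needed (dropping BrandLoyalty leaves P2 open; dropping PriorPurchase leaves P4 open), so no proper subset is valid.
Among all size-2 subsets of the eligible variables, only {BrandLoyalty, PriorPurchase} blocks every backdoor path, so it is the unique smallest valid adjustment set.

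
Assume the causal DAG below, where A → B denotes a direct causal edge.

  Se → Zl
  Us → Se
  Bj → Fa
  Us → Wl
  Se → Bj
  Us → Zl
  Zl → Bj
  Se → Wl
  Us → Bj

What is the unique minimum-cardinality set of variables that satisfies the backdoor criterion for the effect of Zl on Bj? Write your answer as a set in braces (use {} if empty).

Variables eligible for adjustment (non-descendants of Zl, excluding Zl and Bj): {Se, Us, Wl}.
Backdoor paths from Zl to Bj:
  P1: Zl <- Us -> Se -> Bj
  P2: Zl <- Us -> Wl <- Se -> Bj
  P3: Zl <- Us -> Bj
  P4: Zl <- Se <- Us -> Bj
  P5: Zl <- Se -> Wl <- Us -> Bj
  P6: Zl <- Se -> Bj
The empty set is not sufficient: P1 (Zl <- Us -> Se -> Bj) has no collider blocking it and no conditioned non-collider, so it is open.
Try {Se, Us}:
  P1: blocked at fork node Us ∈ conditioning set.
  P2: blocked at fork node Us ∈ conditioning set.
  P3: blocked at fork node Us ∈ conditioning set.
  P4: blocked at chain node Se ∈ conditioning set.
  P5: blocked at fork node Se ∈ conditioning set.
  P6: blocked at fork node Se ∈ conditioning set.
{Se, Us} contains no descendant of Zl and blocks every backdoor path.
Every element of {Se, Us} is needed (dropping Se leaves P6 open; dropping Us leaves P3 open), so no proper subset is valid.
Among all size-2 subsets of the eligible variables, only {Se, Us} blocks every backdoor path, so it is the unique smallest valid adjustment set.

{Se, Us}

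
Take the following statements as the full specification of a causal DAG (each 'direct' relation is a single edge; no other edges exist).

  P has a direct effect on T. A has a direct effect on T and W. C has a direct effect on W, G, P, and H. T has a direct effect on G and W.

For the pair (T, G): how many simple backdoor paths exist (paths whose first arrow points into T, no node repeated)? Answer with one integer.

A backdoor path from T to G is any simple undirected path whose first edge points into T (i.e. leaves T via a parent).
Parents of T: {A, P}.
Enumerating:
  P1: T <- P <- C -> G
  P2: T <- A -> W <- C -> G
That exhausts the simple backdoor paths. Count: 2.

2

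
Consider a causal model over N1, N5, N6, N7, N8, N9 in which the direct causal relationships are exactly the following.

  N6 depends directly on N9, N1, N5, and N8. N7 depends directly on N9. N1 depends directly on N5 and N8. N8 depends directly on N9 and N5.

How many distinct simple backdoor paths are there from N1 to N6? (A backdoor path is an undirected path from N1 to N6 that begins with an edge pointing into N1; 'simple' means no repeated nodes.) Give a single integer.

6

A backdoor path from N1 to N6 is any simple undirected path whose first edge points into N1 (i.e. leaves N1 via a parent).
Parents of N1: {N5, N8}.
Enumerating:
  P1: N1 <- N5 -> N8 <- N9 -> N6
  P2: N1 <- N5 -> N8 -> N6
  P3: N1 <- N5 -> N6
  P4: N1 <- N8 <- N5 -> N6
  P5: N1 <- N8 <- N9 -> N6
  P6: N1 <- N8 -> N6
That exhausts the simple backdoor paths. Count: 6.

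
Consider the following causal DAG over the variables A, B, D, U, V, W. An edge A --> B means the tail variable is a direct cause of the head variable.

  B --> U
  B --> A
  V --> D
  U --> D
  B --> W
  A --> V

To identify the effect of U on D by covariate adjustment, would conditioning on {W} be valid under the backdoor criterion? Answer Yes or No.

No

Backdoor paths from U to D (paths whose first edge points into U):
  P1: U <- B -> A -> V -> D
Condition 1 (no descendant of U in the set): holds — descendants of U are {D}; none are in {W}.
Condition 2 (every backdoor path blocked by {W}):
  P1: open — no interior node is in the conditioning set.
{W} does not satisfy the backdoor criterion.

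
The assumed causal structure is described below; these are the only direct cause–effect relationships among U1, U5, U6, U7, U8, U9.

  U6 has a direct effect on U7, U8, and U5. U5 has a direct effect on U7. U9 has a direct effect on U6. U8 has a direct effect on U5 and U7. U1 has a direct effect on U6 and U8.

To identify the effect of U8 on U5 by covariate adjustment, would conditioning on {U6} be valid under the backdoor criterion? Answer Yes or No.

Backdoor paths from U8 to U5 (paths whose first edge points into U8):
  P1: U8 <- U1 -> U6 -> U5
  P2: U8 <- U1 -> U6 -> U7 <- U5
  P3: U8 <- U6 -> U5
  P4: U8 <- U6 -> U7 <- U5
Condition 1 (no descendant of U8 in the set): holds — descendants of U8 are {U5, U7}; none are in {U6}.
Condition 2 (every backdoor path blocked by {U6}):
  P1: blocked at chain node U6 ∈ conditioning set.
  P2: blocked at chain node U6 ∈ conditioning set.
  P3: blocked at fork node U6 ∈ conditioning set.
  P4: blocked at fork node U6 ∈ conditioning set.
{U6} satisfies the backdoor criterion.

Yes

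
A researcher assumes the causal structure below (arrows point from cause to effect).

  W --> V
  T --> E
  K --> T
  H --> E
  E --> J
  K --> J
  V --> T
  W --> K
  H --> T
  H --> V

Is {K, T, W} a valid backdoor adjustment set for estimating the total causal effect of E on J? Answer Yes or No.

Backdoor paths from E to J (paths whose first edge points into E):
  P1: E <- H -> V <- W -> K -> J
  P2: E <- H -> V -> T <- K -> J
  P3: E <- H -> T <- V <- W -> K -> J
  P4: E <- H -> T <- K -> J
  P5: E <- T <- H -> V <- W -> K -> J
  P6: E <- T <- V <- W -> K -> J
  P7: E <- T <- K -> J
Condition 1 (no descendant of E in the set): holds — descendants of E are {J}; none are in {K, T, W}.
Condition 2 (every backdoor path blocked by {K, T, W}):
  P1: blocked at fork node W ∈ conditioning set.
  P2: blocked at fork node K ∈ conditioning set.
  P3: blocked at fork node W ∈ conditioning set.
  P4: blocked at fork node K ∈ conditioning set.
  P5: blocked at chain node T ∈ conditioning set.
  P6: blocked at chain node T ∈ conditioning set.
  P7: blocked at chain node T ∈ conditioning set.
{K, T, W} satisfies the backdoor criterion.

Yes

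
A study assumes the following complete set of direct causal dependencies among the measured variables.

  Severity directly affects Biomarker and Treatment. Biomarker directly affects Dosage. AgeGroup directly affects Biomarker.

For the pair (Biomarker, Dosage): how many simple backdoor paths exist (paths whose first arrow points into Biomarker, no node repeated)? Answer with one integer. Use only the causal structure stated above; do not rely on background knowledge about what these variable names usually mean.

A backdoor path from Biomarker to Dosage is any simple undirected path whose first edge points into Biomarker (i.e. leaves Biomarker via a parent).
Parents of Biomarker: {AgeGroup, Severity}.
No simple path from any parent of Biomarker reaches Dosage without revisiting Biomarker, so there are no backdoor paths.

0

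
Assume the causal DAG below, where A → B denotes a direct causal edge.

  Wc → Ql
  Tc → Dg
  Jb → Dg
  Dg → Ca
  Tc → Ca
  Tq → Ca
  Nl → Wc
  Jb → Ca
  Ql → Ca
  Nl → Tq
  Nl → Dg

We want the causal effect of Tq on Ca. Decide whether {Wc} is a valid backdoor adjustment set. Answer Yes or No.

Backdoor paths from Tq to Ca (paths whose first edge points into Tq):
  P1: Tq <- Nl -> Wc -> Ql -> Ca
  P2: Tq <- Nl -> Dg <- Jb -> Ca
  P3: Tq <- Nl -> Dg <- Tc -> Ca
  P4: Tq <- Nl -> Dg -> Ca
Condition 1 (no descendant of Tq in the set): holds — descendants of Tq are {Ca}; none are in {Wc}.
Condition 2 (every backdoor path blocked by {Wc}):
  P1: blocked at chain node Wc ∈ conditioning set.
  P2: blocked at collider Dg (neither it nor any descendant is in the conditioning set).
  P3: blocked at collider Dg (neither it nor any descendant is in the conditioning set).
  P4: open — no interior node is in the conditioning set.
{Wc} does not satisfy the backdoor criterion.

No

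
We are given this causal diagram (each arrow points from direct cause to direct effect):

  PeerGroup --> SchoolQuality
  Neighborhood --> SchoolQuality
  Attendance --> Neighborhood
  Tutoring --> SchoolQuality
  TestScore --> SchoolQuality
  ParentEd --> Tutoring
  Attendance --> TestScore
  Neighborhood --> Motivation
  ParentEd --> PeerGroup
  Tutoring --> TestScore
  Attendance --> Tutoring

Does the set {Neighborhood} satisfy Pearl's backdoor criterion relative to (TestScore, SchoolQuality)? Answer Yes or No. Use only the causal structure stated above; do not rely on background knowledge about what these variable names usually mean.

Backdoor paths from TestScore to SchoolQuality (paths whose first edge points into TestScore):
  P1: TestScore <- Attendance -> Neighborhood -> SchoolQuality
  P2: TestScore <- Attendance -> Tutoring <- ParentEd -> PeerGroup -> SchoolQuality
  P3: TestScore <- Attendance -> Tutoring -> SchoolQuality
  P4: TestScore <- Tutoring <- Attendance -> Neighborhood -> SchoolQuality
  P5: TestScore <- Tutoring <- ParentEd -> PeerGroup -> SchoolQuality
  P6: TestScore <- Tutoring -> SchoolQuality
Condition 1 (no descendant of TestScore in the set): holds — descendants of TestScore are {SchoolQuality}; none are in {Neighborhood}.
Condition 2 (every backdoor path blocked by {Neighborhood}):
  P1: blocked at chain node Neighborhood ∈ conditioning set.
  P2: blocked at collider Tutoring (neither it nor any descendant is in the conditioning set).
  P3: open — no interior node is in the conditioning set.
  P4: blocked at chain node Neighborhood ∈ conditioning set.
  P5: open — no interior node is in the conditioning set.
  P6: open — no interior node is in the conditioning set.
{Neighborhood} does not satisfy the backdoor criterion.

No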